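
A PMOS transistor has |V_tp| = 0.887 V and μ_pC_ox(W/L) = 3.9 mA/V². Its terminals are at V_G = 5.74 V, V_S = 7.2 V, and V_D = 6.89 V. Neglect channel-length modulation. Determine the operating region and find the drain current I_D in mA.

V_SG = V_S − V_G = 7.2 − 5.74 = 1.46 V; V_SD = V_S − V_D = 7.2 − 6.89 = 0.31 V.
V_ov = V_SG − |V_tp| = 1.46 − 0.887 = 0.573 V.
Since V_SD = 0.31 V < V_ov = 0.573 V, the device is in the triode region.
I_D = k_p [V_ov · V_SD − ½ V_SD²] = 3.9 × [0.573 × 0.31 − 0.5 × 0.31²] = 0.505 mA.

Triode; I_D = 0.505 mA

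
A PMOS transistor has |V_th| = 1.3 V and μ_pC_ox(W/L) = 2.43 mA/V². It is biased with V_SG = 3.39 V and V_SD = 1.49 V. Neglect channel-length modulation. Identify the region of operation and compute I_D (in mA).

V_ov = V_SG − |V_th| = 3.39 − 1.3 = 2.09 V.
Since V_SD = 1.49 V < V_ov = 2.09 V, the device is in the triode region.
I_D = k_p [V_ov · V_SD − ½ V_SD²] = 2.43 × [2.09 × 1.49 − 0.5 × 1.49²] = 4.87 mA.

Triode; I_D = 4.87 mA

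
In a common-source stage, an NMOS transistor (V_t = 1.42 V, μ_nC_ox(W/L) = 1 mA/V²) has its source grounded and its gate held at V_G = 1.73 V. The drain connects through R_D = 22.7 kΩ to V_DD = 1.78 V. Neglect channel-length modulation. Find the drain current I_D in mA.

V_GS = V_G = 1.73 V, so V_ov = 1.73 − 1.42 = 0.31 V.
Assume saturation: I_D = ½ k_n V_ov² = 0.5 × 1 × 0.31² = 0.0481 mA, giving V_DS = V_DD − I_D R_D = 1.78 − 0.0481 × 22.7 = 0.689 V.
V_DS = 0.689 V ≥ V_ov = 0.31 V, confirming saturation.

I_D = 0.0481 mA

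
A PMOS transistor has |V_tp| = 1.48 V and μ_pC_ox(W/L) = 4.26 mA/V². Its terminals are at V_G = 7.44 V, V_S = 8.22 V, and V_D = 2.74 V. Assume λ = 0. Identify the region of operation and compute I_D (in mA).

V_SG = V_S − V_G = 8.22 − 7.44 = 0.78 V; V_SD = V_S − V_D = 8.22 − 2.74 = 5.48 V.
V_SG = 0.78 V < |V_tp| = 1.48 V, so the transistor is in cutoff.

Cutoff; I_D = 0 mA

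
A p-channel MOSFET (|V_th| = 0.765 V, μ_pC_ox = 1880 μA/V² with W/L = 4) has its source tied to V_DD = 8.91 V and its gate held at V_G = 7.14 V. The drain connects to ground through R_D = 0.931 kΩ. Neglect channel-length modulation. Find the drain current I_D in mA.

V_SG = V_DD − V_G = 8.91 − 7.14 = 1.77 V, so V_ov = 1.77 − 0.765 = 1.01 V.
k_p = μ_pC_ox · (W/L) = 7.52 mA/V².
Assume saturation: I_D = ½ k_p V_ov² = 0.5 × 7.52 × 1.01² = 3.8 mA, giving V_SD = V_DD − I_D R_D = 8.91 − 3.8 × 0.931 = 5.37 V.
V_SD = 5.37 V ≥ V_ov = 1.01 V, confirming saturation.

I_D = 3.80 mA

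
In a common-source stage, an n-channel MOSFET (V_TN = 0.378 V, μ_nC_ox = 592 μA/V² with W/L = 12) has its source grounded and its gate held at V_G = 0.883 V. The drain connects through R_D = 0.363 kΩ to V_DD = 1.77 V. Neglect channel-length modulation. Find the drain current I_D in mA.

I_D = 0.906 mA

V_GS = V_G = 0.883 V, so V_ov = 0.883 − 0.378 = 0.505 V.
k_n = μ_nC_ox · (W/L) = 7.104 mA/V².
Assume saturation: I_D = ½ k_n V_ov² = 0.5 × 7.104 × 0.505² = 0.906 mA, giving V_DS = V_DD − I_D R_D = 1.77 − 0.906 × 0.363 = 1.44 V.
V_DS = 1.44 V ≥ V_ov = 0.505 V, confirming saturation.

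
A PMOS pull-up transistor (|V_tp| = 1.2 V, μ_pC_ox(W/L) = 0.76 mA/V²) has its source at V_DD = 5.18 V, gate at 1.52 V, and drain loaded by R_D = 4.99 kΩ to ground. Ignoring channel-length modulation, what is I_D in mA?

V_SG = V_DD − V_G = 5.18 − 1.52 = 3.66 V, so V_ov = 3.66 − 1.2 = 2.46 V.
Assume saturation: I_D = ½ k_p V_ov² = 0.5 × 0.76 × 2.46² = 2.3 mA, giving V_SD = V_DD − I_D R_D = 5.18 − 2.3 × 4.99 = -6.3 V.
But -6.3 V < V_ov = 2.46 V, so the device is actually in triode.
In triode I_D = k_p[V_ov V_SD − ½ V_SD²] and I_D = (V_DD − V_SD)/R_D. Equating: 1.9 V_SD² − 10.33 V_SD + 5.18 = 0, giving V_SD = 0.559 V (the root below V_ov).
I_D = (5.18 − 0.559) / 4.99 = 0.926 mA.

I_D = 0.926 mA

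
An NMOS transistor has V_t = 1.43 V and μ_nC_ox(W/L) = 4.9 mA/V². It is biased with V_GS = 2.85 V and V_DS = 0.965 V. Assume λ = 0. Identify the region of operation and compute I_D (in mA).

Triode; I_D = 4.43 mA

V_ov = V_GS − V_t = 2.85 − 1.43 = 1.42 V.
Since V_DS = 0.965 V < V_ov = 1.42 V, the device is in the triode region.
I_D = k_n [V_ov · V_DS − ½ V_DS²] = 4.9 × [1.42 × 0.965 − 0.5 × 0.965²] = 4.43 mA.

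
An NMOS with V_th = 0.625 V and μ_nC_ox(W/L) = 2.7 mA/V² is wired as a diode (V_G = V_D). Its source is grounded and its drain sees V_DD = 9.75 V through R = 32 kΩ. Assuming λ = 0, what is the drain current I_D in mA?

With gate tied to drain, V_GS = V_DS ≥ V_GS − V_th, so the device is in saturation.
KCL at the drain: ½ k_n (V_GS − V_th)² = (V_DD − V_GS)/R.
Let x = V_GS − 0.625. Then 43.2 x² + x − 9.125 = 0, giving x = 0.448 V (positive root), so V_GS = 1.07 V.
I_D = (V_DD − V_GS)/R = (9.75 − 1.07) / 32 = 0.271 mA.

I_D = 0.271 mA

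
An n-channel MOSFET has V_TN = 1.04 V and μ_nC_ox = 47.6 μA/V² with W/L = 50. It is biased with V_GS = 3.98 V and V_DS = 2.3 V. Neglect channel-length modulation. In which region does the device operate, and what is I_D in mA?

k_n = μ_nC_ox · (W/L) = 2.38 mA/V².
V_ov = V_GS − V_TN = 3.98 − 1.04 = 2.94 V.
Since V_DS = 2.3 V < V_ov = 2.94 V, the device is in the triode region.
I_D = k_n [V_ov · V_DS − ½ V_DS²] = 2.38 × [2.94 × 2.3 − 0.5 × 2.3²] = 9.8 mA.

Triode; I_D = 9.80 mA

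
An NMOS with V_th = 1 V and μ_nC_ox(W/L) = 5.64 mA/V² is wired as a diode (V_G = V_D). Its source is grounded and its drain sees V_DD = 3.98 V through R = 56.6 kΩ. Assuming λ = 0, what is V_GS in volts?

V_GS = 1.13 V

With gate tied to drain, V_GS = V_DS ≥ V_GS − V_th, so the device is in saturation.
KCL at the drain: ½ k_n (V_GS − V_th)² = (V_DD − V_GS)/R.
Let x = V_GS − 1. Then 160 x² + x − 2.98 = 0, giving x = 0.134 V (positive root), so V_GS = 1.13 V.
I_D = (V_DD − V_GS)/R = (3.98 − 1.13) / 56.6 = 0.0503 mA.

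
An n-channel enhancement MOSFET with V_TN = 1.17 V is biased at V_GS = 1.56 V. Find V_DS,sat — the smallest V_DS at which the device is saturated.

The boundary between triode and saturation is V_DS = V_GS − V_TN = V_ov.
V_ov = 1.56 − 1.17 = 0.39 V.

V_DS,sat = 0.390 V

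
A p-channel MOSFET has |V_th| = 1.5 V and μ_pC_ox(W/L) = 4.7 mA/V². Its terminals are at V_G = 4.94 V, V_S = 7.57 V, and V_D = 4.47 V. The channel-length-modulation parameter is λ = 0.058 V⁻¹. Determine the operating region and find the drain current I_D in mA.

V_SG = V_S − V_G = 7.57 − 4.94 = 2.63 V; V_SD = V_S − V_D = 7.57 − 4.47 = 3.1 V.
V_ov = V_SG − |V_th| = 2.63 − 1.5 = 1.13 V.
Since V_SD = 3.1 V ≥ V_ov = 1.13 V, the device is in saturation.
I_D = ½ k_p V_ov² (1 + λ V_SD) = 0.5 × 4.7 × 1.13² × (1 + 0.058 × 3.1) = 3.54 mA.

Saturation; I_D = 3.54 mA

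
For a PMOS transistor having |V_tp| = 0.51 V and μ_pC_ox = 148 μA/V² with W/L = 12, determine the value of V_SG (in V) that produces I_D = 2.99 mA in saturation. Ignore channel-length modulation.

k_p = μ_pC_ox · (W/L) = 1.776 mA/V².
In saturation I_D = ½ k_p (V_SG − |V_tp|)², so V_SG − |V_tp| = √(2 I_D / k_p) = √(2 × 2.99 / 1.776) = 1.83 V.
V_SG = 0.51 + 1.83 = 2.34 V.

V_SG = 2.34 V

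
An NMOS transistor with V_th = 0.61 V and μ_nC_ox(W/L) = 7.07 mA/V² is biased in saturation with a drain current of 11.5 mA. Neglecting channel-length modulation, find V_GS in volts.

V_GS = 2.41 V

In saturation I_D = ½ k_n (V_GS − V_th)², so V_GS − V_th = √(2 I_D / k_n) = √(2 × 11.5 / 7.07) = 1.8 V.
V_GS = 0.61 + 1.8 = 2.41 V.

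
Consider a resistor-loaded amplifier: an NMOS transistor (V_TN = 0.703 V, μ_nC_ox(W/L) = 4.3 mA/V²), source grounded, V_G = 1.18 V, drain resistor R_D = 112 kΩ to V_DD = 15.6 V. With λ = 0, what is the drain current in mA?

V_GS = V_G = 1.18 V, so V_ov = 1.18 − 0.703 = 0.477 V.
Assume saturation: I_D = ½ k_n V_ov² = 0.5 × 4.3 × 0.477² = 0.489 mA, giving V_DS = V_DD − I_D R_D = 15.6 − 0.489 × 112 = -39.2 V.
But -39.2 V < V_ov = 0.477 V, so the device is actually in triode.
In triode I_D = k_n[V_ov V_DS − ½ V_DS²] and I_D = (V_DD − V_DS)/R_D. Equating: 241 V_DS² − 230.7 V_DS + 15.6 = 0, giving V_DS = 0.0732 V (the root below V_ov).
I_D = (15.6 − 0.0732) / 112 = 0.139 mA.

I_D = 0.139 mA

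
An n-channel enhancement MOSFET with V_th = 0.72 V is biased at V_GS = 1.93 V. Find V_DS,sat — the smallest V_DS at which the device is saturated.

V_DS,sat = 1.21 V

The boundary between triode and saturation is V_DS = V_GS − V_th = V_ov.
V_ov = 1.93 − 0.72 = 1.21 V.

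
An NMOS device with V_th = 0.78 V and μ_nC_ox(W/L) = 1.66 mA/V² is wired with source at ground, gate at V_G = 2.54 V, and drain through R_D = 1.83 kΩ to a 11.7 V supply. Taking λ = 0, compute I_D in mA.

V_GS = V_G = 2.54 V, so V_ov = 2.54 − 0.78 = 1.76 V.
Assume saturation: I_D = ½ k_n V_ov² = 0.5 × 1.66 × 1.76² = 2.57 mA, giving V_DS = V_DD − I_D R_D = 11.7 − 2.57 × 1.83 = 7 V.
V_DS = 7 V ≥ V_ov = 1.76 V, confirming saturation.

I_D = 2.57 mA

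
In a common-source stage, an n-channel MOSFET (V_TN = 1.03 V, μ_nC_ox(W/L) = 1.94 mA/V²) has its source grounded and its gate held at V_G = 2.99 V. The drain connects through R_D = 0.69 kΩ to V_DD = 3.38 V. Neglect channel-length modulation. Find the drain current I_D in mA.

I_D = 3.16 mA

V_GS = V_G = 2.99 V, so V_ov = 2.99 − 1.03 = 1.96 V.
Assume saturation: I_D = ½ k_n V_ov² = 0.5 × 1.94 × 1.96² = 3.73 mA, giving V_DS = V_DD − I_D R_D = 3.38 − 3.73 × 0.69 = 0.809 V.
But 0.809 V < V_ov = 1.96 V, so the device is actually in triode.
In triode I_D = k_n[V_ov V_DS − ½ V_DS²] and I_D = (V_DD − V_DS)/R_D. Equating: 0.669 V_DS² − 3.624 V_DS + 3.38 = 0, giving V_DS = 1.2 V (the root below V_ov).
I_D = (3.38 − 1.2) / 0.69 = 3.16 mA.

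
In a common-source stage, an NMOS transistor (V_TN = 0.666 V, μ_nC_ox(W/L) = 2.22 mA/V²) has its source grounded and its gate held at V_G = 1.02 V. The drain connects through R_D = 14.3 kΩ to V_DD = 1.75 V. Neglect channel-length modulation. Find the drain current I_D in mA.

I_D = 0.109 mA

V_GS = V_G = 1.02 V, so V_ov = 1.02 − 0.666 = 0.354 V.
Assume saturation: I_D = ½ k_n V_ov² = 0.5 × 2.22 × 0.354² = 0.139 mA, giving V_DS = V_DD − I_D R_D = 1.75 − 0.139 × 14.3 = -0.239 V.
But -0.239 V < V_ov = 0.354 V, so the device is actually in triode.
In triode I_D = k_n[V_ov V_DS − ½ V_DS²] and I_D = (V_DD − V_DS)/R_D. Equating: 15.9 V_DS² − 12.24 V_DS + 1.75 = 0, giving V_DS = 0.19 V (the root below V_ov).
I_D = (1.75 − 0.19) / 14.3 = 0.109 mA.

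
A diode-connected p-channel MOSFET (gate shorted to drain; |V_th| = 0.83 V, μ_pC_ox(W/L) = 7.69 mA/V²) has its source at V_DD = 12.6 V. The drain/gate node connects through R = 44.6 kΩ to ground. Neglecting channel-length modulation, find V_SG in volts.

V_SG = 1.09 V

With gate tied to drain, V_SG = V_SD ≥ V_SG − |V_th|, so the device is in saturation.
KCL at the drain: ½ k_p (V_SG − |V_th|)² = (V_DD − V_SG)/R.
Let x = V_SG − 0.83. Then 171 x² + x − 11.77 = 0, giving x = 0.259 V (positive root), so V_SG = 1.09 V.
I_D = (V_DD − V_SG)/R = (12.6 − 1.09) / 44.6 = 0.258 mA.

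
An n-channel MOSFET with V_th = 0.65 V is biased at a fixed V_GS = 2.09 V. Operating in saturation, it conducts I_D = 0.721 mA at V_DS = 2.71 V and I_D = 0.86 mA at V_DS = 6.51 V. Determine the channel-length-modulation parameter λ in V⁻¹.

λ = 0.0588 V⁻¹

With V_GS fixed, I_D ∝ (1 + λ V_DS) in saturation, so I_D2/I_D1 = (1 + λ V_DS2)/(1 + λ V_DS1).
0.86/0.721 = 1.193 = (1 + 6.51 λ)/(1 + 2.71 λ).
Solving: λ (I_D1 V_DS2 − I_D2 V_DS1) = I_D2 − I_D1, so λ = (0.86 − 0.721) / (0.721 × 6.51 − 0.86 × 2.71) = 0.139 / 2.36 = 0.0588 V⁻¹.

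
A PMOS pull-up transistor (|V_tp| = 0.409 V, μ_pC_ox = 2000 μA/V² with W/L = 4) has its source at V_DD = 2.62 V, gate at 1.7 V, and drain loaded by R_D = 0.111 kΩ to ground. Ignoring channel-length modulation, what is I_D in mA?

V_SG = V_DD − V_G = 2.62 − 1.7 = 0.92 V, so V_ov = 0.92 − 0.409 = 0.511 V.
k_p = μ_pC_ox · (W/L) = 8 mA/V².
Assume saturation: I_D = ½ k_p V_ov² = 0.5 × 8 × 0.511² = 1.04 mA, giving V_SD = V_DD − I_D R_D = 2.62 − 1.04 × 0.111 = 2.5 V.
V_SD = 2.5 V ≥ V_ov = 0.511 V, confirming saturation.

I_D = 1.04 mA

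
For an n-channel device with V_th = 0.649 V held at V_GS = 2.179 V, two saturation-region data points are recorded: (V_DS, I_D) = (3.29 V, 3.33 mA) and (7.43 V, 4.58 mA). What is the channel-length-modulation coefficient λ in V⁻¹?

λ = 0.129 V⁻¹

With V_GS fixed, I_D ∝ (1 + λ V_DS) in saturation, so I_D2/I_D1 = (1 + λ V_DS2)/(1 + λ V_DS1).
4.58/3.33 = 1.375 = (1 + 7.43 λ)/(1 + 3.29 λ).
Solving: λ (I_D1 V_DS2 − I_D2 V_DS1) = I_D2 − I_D1, so λ = (4.58 − 3.33) / (3.33 × 7.43 − 4.58 × 3.29) = 1.25 / 9.67 = 0.129 V⁻¹.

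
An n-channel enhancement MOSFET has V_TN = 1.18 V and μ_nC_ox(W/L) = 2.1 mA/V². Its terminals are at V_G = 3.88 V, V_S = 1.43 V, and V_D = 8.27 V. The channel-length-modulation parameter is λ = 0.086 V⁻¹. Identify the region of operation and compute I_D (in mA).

Saturation; I_D = 2.69 mA

V_GS = V_G − V_S = 3.88 − 1.43 = 2.45 V; V_DS = V_D − V_S = 8.27 − 1.43 = 6.84 V.
V_ov = V_GS − V_TN = 2.45 − 1.18 = 1.27 V.
Since V_DS = 6.84 V ≥ V_ov = 1.27 V, the device is in saturation.
I_D = ½ k_n V_ov² (1 + λ V_DS) = 0.5 × 2.1 × 1.27² × (1 + 0.086 × 6.84) = 2.69 mA.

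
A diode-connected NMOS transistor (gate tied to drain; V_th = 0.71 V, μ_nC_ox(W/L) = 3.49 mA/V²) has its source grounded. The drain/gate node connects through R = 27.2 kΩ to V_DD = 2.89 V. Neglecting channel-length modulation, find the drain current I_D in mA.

I_D = 0.0726 mA

With gate tied to drain, V_GS = V_DS ≥ V_GS − V_th, so the device is in saturation.
KCL at the drain: ½ k_n (V_GS − V_th)² = (V_DD − V_GS)/R.
Let x = V_GS − 0.71. Then 47.5 x² + x − 2.18 = 0, giving x = 0.204 V (positive root), so V_GS = 0.914 V.
I_D = (V_DD − V_GS)/R = (2.89 − 0.914) / 27.2 = 0.0726 mA.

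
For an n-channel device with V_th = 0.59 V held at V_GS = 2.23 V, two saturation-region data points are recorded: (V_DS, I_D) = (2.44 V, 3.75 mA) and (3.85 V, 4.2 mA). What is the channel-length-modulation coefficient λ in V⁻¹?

λ = 0.107 V⁻¹

With V_GS fixed, I_D ∝ (1 + λ V_DS) in saturation, so I_D2/I_D1 = (1 + λ V_DS2)/(1 + λ V_DS1).
4.2/3.75 = 1.12 = (1 + 3.85 λ)/(1 + 2.44 λ).
Solving: λ (I_D1 V_DS2 − I_D2 V_DS1) = I_D2 − I_D1, so λ = (4.2 − 3.75) / (3.75 × 3.85 − 4.2 × 2.44) = 0.45 / 4.19 = 0.107 V⁻¹.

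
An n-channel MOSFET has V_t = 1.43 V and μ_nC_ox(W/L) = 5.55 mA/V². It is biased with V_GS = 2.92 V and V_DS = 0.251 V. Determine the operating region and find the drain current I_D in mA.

Triode; I_D = 1.90 mA

V_ov = V_GS − V_t = 2.92 − 1.43 = 1.49 V.
Since V_DS = 0.251 V < V_ov = 1.49 V, the device is in the triode region.
I_D = k_n [V_ov · V_DS − ½ V_DS²] = 5.55 × [1.49 × 0.251 − 0.5 × 0.251²] = 1.9 mA.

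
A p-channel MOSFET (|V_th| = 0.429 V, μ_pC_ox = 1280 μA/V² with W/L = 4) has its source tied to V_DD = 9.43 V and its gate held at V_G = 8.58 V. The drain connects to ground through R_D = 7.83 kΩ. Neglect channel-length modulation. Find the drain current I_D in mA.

I_D = 0.454 mA

V_SG = V_DD − V_G = 9.43 − 8.58 = 0.85 V, so V_ov = 0.85 − 0.429 = 0.421 V.
k_p = μ_pC_ox · (W/L) = 5.12 mA/V².
Assume saturation: I_D = ½ k_p V_ov² = 0.5 × 5.12 × 0.421² = 0.454 mA, giving V_SD = V_DD − I_D R_D = 9.43 − 0.454 × 7.83 = 5.88 V.
V_SD = 5.88 V ≥ V_ov = 0.421 V, confirming saturation.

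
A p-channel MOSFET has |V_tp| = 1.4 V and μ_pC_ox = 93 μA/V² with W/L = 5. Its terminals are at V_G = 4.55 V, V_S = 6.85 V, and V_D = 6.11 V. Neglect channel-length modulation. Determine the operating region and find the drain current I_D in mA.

V_SG = V_S − V_G = 6.85 − 4.55 = 2.3 V; V_SD = V_S − V_D = 6.85 − 6.11 = 0.74 V.
k_p = μ_pC_ox · (W/L) = 0.465 mA/V².
V_ov = V_SG − |V_tp| = 2.3 − 1.4 = 0.9 V.
Since V_SD = 0.74 V < V_ov = 0.9 V, the device is in the triode region.
I_D = k_p [V_ov · V_SD − ½ V_SD²] = 0.465 × [0.9 × 0.74 − 0.5 × 0.74²] = 0.182 mA.

Triode; I_D = 0.182 mA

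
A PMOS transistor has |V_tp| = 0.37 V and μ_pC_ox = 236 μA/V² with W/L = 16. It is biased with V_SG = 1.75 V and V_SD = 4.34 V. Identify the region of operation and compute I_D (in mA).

Saturation; I_D = 3.60 mA

k_p = μ_pC_ox · (W/L) = 3.776 mA/V².
V_ov = V_SG − |V_tp| = 1.75 − 0.37 = 1.38 V.
Since V_SD = 4.34 V ≥ V_ov = 1.38 V, the device is in saturation.
I_D = ½ k_p V_ov² = 0.5 × 3.776 × 1.38² = 3.6 mA.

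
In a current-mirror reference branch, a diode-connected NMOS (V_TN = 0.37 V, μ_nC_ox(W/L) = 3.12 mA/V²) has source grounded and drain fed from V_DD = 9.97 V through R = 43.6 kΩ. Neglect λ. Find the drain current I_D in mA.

With gate tied to drain, V_GS = V_DS ≥ V_GS − V_TN, so the device is in saturation.
KCL at the drain: ½ k_n (V_GS − V_TN)² = (V_DD − V_GS)/R.
Let x = V_GS − 0.37. Then 68 x² + x − 9.6 = 0, giving x = 0.368 V (positive root), so V_GS = 0.738 V.
I_D = (V_DD − V_GS)/R = (9.97 − 0.738) / 43.6 = 0.212 mA.

I_D = 0.212 mA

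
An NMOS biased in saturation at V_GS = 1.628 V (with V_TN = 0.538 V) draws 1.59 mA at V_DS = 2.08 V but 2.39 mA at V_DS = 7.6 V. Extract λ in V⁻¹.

λ = 0.112 V⁻¹

With V_GS fixed, I_D ∝ (1 + λ V_DS) in saturation, so I_D2/I_D1 = (1 + λ V_DS2)/(1 + λ V_DS1).
2.39/1.59 = 1.503 = (1 + 7.6 λ)/(1 + 2.08 λ).
Solving: λ (I_D1 V_DS2 − I_D2 V_DS1) = I_D2 − I_D1, so λ = (2.39 − 1.59) / (1.59 × 7.6 − 2.39 × 2.08) = 0.8 / 7.11 = 0.112 V⁻¹.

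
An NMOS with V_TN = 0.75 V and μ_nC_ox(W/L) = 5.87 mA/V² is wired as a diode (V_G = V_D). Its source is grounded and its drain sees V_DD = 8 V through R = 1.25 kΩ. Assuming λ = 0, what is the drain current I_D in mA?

I_D = 4.78 mA

With gate tied to drain, V_GS = V_DS ≥ V_GS − V_TN, so the device is in saturation.
KCL at the drain: ½ k_n (V_GS − V_TN)² = (V_DD − V_GS)/R.
Let x = V_GS − 0.75. Then 3.67 x² + x − 7.25 = 0, giving x = 1.28 V (positive root), so V_GS = 2.03 V.
I_D = (V_DD − V_GS)/R = (8 − 2.03) / 1.25 = 4.78 mA.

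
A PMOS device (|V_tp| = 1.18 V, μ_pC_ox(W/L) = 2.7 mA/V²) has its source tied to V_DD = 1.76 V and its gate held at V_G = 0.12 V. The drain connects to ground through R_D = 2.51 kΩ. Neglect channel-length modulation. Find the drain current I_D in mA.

V_SG = V_DD − V_G = 1.76 − 0.12 = 1.64 V, so V_ov = 1.64 − 1.18 = 0.46 V.
Assume saturation: I_D = ½ k_p V_ov² = 0.5 × 2.7 × 0.46² = 0.286 mA, giving V_SD = V_DD − I_D R_D = 1.76 − 0.286 × 2.51 = 1.04 V.
V_SD = 1.04 V ≥ V_ov = 0.46 V, confirming saturation.

I_D = 0.286 mA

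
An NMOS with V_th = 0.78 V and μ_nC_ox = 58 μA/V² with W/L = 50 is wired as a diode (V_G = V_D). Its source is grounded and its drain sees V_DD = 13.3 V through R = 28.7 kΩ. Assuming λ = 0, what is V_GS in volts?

With gate tied to drain, V_GS = V_DS ≥ V_GS − V_th, so the device is in saturation.
k_n = μ_nC_ox · (W/L) = 2.9 mA/V².
KCL at the drain: ½ k_n (V_GS − V_th)² = (V_DD − V_GS)/R.
Let x = V_GS − 0.78. Then 41.6 x² + x − 12.52 = 0, giving x = 0.537 V (positive root), so V_GS = 1.32 V.
I_D = (V_DD − V_GS)/R = (13.3 − 1.32) / 28.7 = 0.418 mA.

V_GS = 1.32 V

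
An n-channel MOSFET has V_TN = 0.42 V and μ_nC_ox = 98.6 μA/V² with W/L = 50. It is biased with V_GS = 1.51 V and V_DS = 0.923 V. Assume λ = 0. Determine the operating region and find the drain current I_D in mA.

k_n = μ_nC_ox · (W/L) = 4.93 mA/V².
V_ov = V_GS − V_TN = 1.51 − 0.42 = 1.09 V.
Since V_DS = 0.923 V < V_ov = 1.09 V, the device is in the triode region.
I_D = k_n [V_ov · V_DS − ½ V_DS²] = 4.93 × [1.09 × 0.923 − 0.5 × 0.923²] = 2.86 mA.

Triode; I_D = 2.86 mA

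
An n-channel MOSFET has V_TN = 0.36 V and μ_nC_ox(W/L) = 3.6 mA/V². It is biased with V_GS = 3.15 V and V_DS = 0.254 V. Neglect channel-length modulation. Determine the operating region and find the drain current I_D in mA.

V_ov = V_GS − V_TN = 3.15 − 0.36 = 2.79 V.
Since V_DS = 0.254 V < V_ov = 2.79 V, the device is in the triode region.
I_D = k_n [V_ov · V_DS − ½ V_DS²] = 3.6 × [2.79 × 0.254 − 0.5 × 0.254²] = 2.44 mA.

Triode; I_D = 2.44 mA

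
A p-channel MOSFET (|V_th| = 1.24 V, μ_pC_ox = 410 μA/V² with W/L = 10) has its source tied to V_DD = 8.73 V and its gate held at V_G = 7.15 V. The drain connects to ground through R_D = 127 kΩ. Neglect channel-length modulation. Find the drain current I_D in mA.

I_D = 0.0683 mA

V_SG = V_DD − V_G = 8.73 − 7.15 = 1.58 V, so V_ov = 1.58 − 1.24 = 0.34 V.
k_p = μ_pC_ox · (W/L) = 4.1 mA/V².
Assume saturation: I_D = ½ k_p V_ov² = 0.5 × 4.1 × 0.34² = 0.237 mA, giving V_SD = V_DD − I_D R_D = 8.73 − 0.237 × 127 = -21.4 V.
But -21.4 V < V_ov = 0.34 V, so the device is actually in triode.
In triode I_D = k_p[V_ov V_SD − ½ V_SD²] and I_D = (V_DD − V_SD)/R_D. Equating: 260 V_SD² − 178 V_SD + 8.73 = 0, giving V_SD = 0.0532 V (the root below V_ov).
I_D = (8.73 − 0.0532) / 127 = 0.0683 mA.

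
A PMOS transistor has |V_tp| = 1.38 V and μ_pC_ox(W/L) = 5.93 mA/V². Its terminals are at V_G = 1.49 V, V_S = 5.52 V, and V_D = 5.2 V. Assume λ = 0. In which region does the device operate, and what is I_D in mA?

Triode; I_D = 4.73 mA

V_SG = V_S − V_G = 5.52 − 1.49 = 4.03 V; V_SD = V_S − V_D = 5.52 − 5.2 = 0.32 V.
V_ov = V_SG − |V_tp| = 4.03 − 1.38 = 2.65 V.
Since V_SD = 0.32 V < V_ov = 2.65 V, the device is in the triode region.
I_D = k_p [V_ov · V_SD − ½ V_SD²] = 5.93 × [2.65 × 0.32 − 0.5 × 0.32²] = 4.73 mA.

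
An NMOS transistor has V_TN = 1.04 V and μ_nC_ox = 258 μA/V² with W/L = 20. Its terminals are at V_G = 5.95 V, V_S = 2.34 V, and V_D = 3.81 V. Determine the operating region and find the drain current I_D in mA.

V_GS = V_G − V_S = 5.95 − 2.34 = 3.61 V; V_DS = V_D − V_S = 3.81 − 2.34 = 1.47 V.
k_n = μ_nC_ox · (W/L) = 5.16 mA/V².
V_ov = V_GS − V_TN = 3.61 − 1.04 = 2.57 V.
Since V_DS = 1.47 V < V_ov = 2.57 V, the device is in the triode region.
I_D = k_n [V_ov · V_DS − ½ V_DS²] = 5.16 × [2.57 × 1.47 − 0.5 × 1.47²] = 13.9 mA.

Triode; I_D = 13.9 mA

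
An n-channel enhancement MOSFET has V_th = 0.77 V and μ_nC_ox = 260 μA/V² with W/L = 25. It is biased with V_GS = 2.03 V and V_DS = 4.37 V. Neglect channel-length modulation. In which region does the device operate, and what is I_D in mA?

k_n = μ_nC_ox · (W/L) = 6.5 mA/V².
V_ov = V_GS − V_th = 2.03 − 0.77 = 1.26 V.
Since V_DS = 4.37 V ≥ V_ov = 1.26 V, the device is in saturation.
I_D = ½ k_n V_ov² = 0.5 × 6.5 × 1.26² = 5.16 mA.

Saturation; I_D = 5.16 mA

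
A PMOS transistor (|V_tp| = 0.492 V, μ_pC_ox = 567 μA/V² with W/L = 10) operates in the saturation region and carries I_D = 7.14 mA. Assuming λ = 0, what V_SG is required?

V_SG = 2.08 V

k_p = μ_pC_ox · (W/L) = 5.67 mA/V².
In saturation I_D = ½ k_p (V_SG − |V_tp|)², so V_SG − |V_tp| = √(2 I_D / k_p) = √(2 × 7.14 / 5.67) = 1.59 V.
V_SG = 0.492 + 1.59 = 2.08 V.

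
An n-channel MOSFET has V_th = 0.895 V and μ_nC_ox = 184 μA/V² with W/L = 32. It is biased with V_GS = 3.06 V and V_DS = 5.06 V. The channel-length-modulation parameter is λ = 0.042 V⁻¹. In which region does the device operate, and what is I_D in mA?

Saturation; I_D = 16.7 mA

k_n = μ_nC_ox · (W/L) = 5.888 mA/V².
V_ov = V_GS − V_th = 3.06 − 0.895 = 2.17 V.
Since V_DS = 5.06 V ≥ V_ov = 2.17 V, the device is in saturation.
I_D = ½ k_n V_ov² (1 + λ V_DS) = 0.5 × 5.888 × 2.17² × (1 + 0.042 × 5.06) = 16.7 mA.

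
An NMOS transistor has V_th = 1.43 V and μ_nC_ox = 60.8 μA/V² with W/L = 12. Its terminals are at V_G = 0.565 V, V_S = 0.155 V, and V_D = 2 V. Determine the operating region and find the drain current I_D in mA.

Cutoff; I_D = 0 mA

V_GS = V_G − V_S = 0.565 − 0.155 = 0.41 V; V_DS = V_D − V_S = 2 − 0.155 = 1.84 V.
V_GS = 0.41 V < V_th = 1.43 V, so the transistor is in cutoff.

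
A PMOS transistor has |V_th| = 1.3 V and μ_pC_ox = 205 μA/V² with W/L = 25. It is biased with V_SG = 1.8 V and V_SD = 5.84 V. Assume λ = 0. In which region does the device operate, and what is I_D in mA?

k_p = μ_pC_ox · (W/L) = 5.125 mA/V².
V_ov = V_SG − |V_th| = 1.8 − 1.3 = 0.5 V.
Since V_SD = 5.84 V ≥ V_ov = 0.5 V, the device is in saturation.
I_D = ½ k_p V_ov² = 0.5 × 5.125 × 0.5² = 0.641 mA.

Saturation; I_D = 0.641 mA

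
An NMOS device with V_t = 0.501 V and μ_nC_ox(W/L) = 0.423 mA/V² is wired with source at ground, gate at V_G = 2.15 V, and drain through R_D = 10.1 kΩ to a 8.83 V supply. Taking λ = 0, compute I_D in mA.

V_GS = V_G = 2.15 V, so V_ov = 2.15 − 0.501 = 1.65 V.
Assume saturation: I_D = ½ k_n V_ov² = 0.5 × 0.423 × 1.65² = 0.575 mA, giving V_DS = V_DD − I_D R_D = 8.83 − 0.575 × 10.1 = 3.02 V.
V_DS = 3.02 V ≥ V_ov = 1.65 V, confirming saturation.

I_D = 0.575 mA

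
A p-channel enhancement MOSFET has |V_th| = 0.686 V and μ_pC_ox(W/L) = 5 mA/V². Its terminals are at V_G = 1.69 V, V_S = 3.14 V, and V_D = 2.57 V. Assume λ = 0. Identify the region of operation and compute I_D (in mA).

V_SG = V_S − V_G = 3.14 − 1.69 = 1.45 V; V_SD = V_S − V_D = 3.14 − 2.57 = 0.57 V.
V_ov = V_SG − |V_th| = 1.45 − 0.686 = 0.764 V.
Since V_SD = 0.57 V < V_ov = 0.764 V, the device is in the triode region.
I_D = k_p [V_ov · V_SD − ½ V_SD²] = 5 × [0.764 × 0.57 − 0.5 × 0.57²] = 1.37 mA.

Triode; I_D = 1.37 mA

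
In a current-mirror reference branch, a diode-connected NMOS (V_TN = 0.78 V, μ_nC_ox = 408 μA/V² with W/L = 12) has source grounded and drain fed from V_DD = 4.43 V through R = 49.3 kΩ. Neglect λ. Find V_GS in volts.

With gate tied to drain, V_GS = V_DS ≥ V_GS − V_TN, so the device is in saturation.
k_n = μ_nC_ox · (W/L) = 4.896 mA/V².
KCL at the drain: ½ k_n (V_GS − V_TN)² = (V_DD − V_GS)/R.
Let x = V_GS − 0.78. Then 121 x² + x − 3.65 = 0, giving x = 0.17 V (positive root), so V_GS = 0.95 V.
I_D = (V_DD − V_GS)/R = (4.43 − 0.95) / 49.3 = 0.0706 mA.

V_GS = 0.950 V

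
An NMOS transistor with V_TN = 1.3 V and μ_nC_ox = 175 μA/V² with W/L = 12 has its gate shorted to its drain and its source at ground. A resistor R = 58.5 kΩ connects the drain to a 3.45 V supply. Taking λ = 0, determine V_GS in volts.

With gate tied to drain, V_GS = V_DS ≥ V_GS − V_TN, so the device is in saturation.
k_n = μ_nC_ox · (W/L) = 2.1 mA/V².
KCL at the drain: ½ k_n (V_GS − V_TN)² = (V_DD − V_GS)/R.
Let x = V_GS − 1.3. Then 61.4 x² + x − 2.15 = 0, giving x = 0.179 V (positive root), so V_GS = 1.48 V.
I_D = (V_DD − V_GS)/R = (3.45 − 1.48) / 58.5 = 0.0337 mA.

V_GS = 1.48 V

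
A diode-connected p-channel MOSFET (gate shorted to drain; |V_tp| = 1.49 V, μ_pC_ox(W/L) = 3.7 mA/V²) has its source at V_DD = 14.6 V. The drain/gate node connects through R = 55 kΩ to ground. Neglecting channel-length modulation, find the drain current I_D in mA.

I_D = 0.232 mA

With gate tied to drain, V_SG = V_SD ≥ V_SG − |V_tp|, so the device is in saturation.
KCL at the drain: ½ k_p (V_SG − |V_tp|)² = (V_DD − V_SG)/R.
Let x = V_SG − 1.49. Then 102 x² + x − 13.11 = 0, giving x = 0.354 V (positive root), so V_SG = 1.84 V.
I_D = (V_DD − V_SG)/R = (14.6 − 1.84) / 55 = 0.232 mA.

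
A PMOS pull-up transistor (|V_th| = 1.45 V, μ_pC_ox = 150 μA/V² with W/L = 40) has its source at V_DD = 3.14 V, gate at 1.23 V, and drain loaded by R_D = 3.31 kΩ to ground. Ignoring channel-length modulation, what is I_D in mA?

V_SG = V_DD − V_G = 3.14 − 1.23 = 1.91 V, so V_ov = 1.91 − 1.45 = 0.46 V.
k_p = μ_pC_ox · (W/L) = 6 mA/V².
Assume saturation: I_D = ½ k_p V_ov² = 0.5 × 6 × 0.46² = 0.635 mA, giving V_SD = V_DD − I_D R_D = 3.14 − 0.635 × 3.31 = 1.04 V.
V_SD = 1.04 V ≥ V_ov = 0.46 V, confirming saturation.

I_D = 0.635 mA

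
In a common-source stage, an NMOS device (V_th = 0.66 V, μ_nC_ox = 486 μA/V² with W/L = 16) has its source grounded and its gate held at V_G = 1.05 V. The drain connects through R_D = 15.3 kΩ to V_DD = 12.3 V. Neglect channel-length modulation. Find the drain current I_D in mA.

V_GS = V_G = 1.05 V, so V_ov = 1.05 − 0.66 = 0.39 V.
k_n = μ_nC_ox · (W/L) = 7.776 mA/V².
Assume saturation: I_D = ½ k_n V_ov² = 0.5 × 7.776 × 0.39² = 0.591 mA, giving V_DS = V_DD − I_D R_D = 12.3 − 0.591 × 15.3 = 3.25 V.
V_DS = 3.25 V ≥ V_ov = 0.39 V, confirming saturation.

I_D = 0.591 mA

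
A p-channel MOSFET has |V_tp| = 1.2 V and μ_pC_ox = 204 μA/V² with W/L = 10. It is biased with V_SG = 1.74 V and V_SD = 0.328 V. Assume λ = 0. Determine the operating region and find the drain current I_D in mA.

k_p = μ_pC_ox · (W/L) = 2.04 mA/V².
V_ov = V_SG − |V_tp| = 1.74 − 1.2 = 0.54 V.
Since V_SD = 0.328 V < V_ov = 0.54 V, the device is in the triode region.
I_D = k_p [V_ov · V_SD − ½ V_SD²] = 2.04 × [0.54 × 0.328 − 0.5 × 0.328²] = 0.252 mA.

Triode; I_D = 0.252 mA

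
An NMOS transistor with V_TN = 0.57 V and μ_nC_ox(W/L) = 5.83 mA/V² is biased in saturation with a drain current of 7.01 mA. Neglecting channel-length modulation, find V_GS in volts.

In saturation I_D = ½ k_n (V_GS − V_TN)², so V_GS − V_TN = √(2 I_D / k_n) = √(2 × 7.01 / 5.83) = 1.55 V.
V_GS = 0.57 + 1.55 = 2.12 V.

V_GS = 2.12 V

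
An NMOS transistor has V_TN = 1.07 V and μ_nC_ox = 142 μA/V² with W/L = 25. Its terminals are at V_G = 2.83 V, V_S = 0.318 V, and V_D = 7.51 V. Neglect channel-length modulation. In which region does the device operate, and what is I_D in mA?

Saturation; I_D = 3.69 mA

V_GS = V_G − V_S = 2.83 − 0.318 = 2.51 V; V_DS = V_D − V_S = 7.51 − 0.318 = 7.19 V.
k_n = μ_nC_ox · (W/L) = 3.55 mA/V².
V_ov = V_GS − V_TN = 2.51 − 1.07 = 1.44 V.
Since V_DS = 7.19 V ≥ V_ov = 1.44 V, the device is in saturation.
I_D = ½ k_n V_ov² = 0.5 × 3.55 × 1.44² = 3.69 mA.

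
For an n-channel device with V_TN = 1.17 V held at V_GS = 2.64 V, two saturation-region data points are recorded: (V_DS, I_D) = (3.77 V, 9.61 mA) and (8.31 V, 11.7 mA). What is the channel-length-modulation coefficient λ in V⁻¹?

λ = 0.0585 V⁻¹

With V_GS fixed, I_D ∝ (1 + λ V_DS) in saturation, so I_D2/I_D1 = (1 + λ V_DS2)/(1 + λ V_DS1).
11.7/9.61 = 1.217 = (1 + 8.31 λ)/(1 + 3.77 λ).
Solving: λ (I_D1 V_DS2 − I_D2 V_DS1) = I_D2 − I_D1, so λ = (11.7 − 9.61) / (9.61 × 8.31 − 11.7 × 3.77) = 2.09 / 35.8 = 0.0585 V⁻¹.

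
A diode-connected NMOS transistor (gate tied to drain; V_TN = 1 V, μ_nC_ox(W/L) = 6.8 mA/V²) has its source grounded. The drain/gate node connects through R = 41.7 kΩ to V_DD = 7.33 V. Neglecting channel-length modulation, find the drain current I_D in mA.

I_D = 0.147 mA

With gate tied to drain, V_GS = V_DS ≥ V_GS − V_TN, so the device is in saturation.
KCL at the drain: ½ k_n (V_GS − V_TN)² = (V_DD − V_GS)/R.
Let x = V_GS − 1. Then 142 x² + x − 6.33 = 0, giving x = 0.208 V (positive root), so V_GS = 1.21 V.
I_D = (V_DD − V_GS)/R = (7.33 − 1.21) / 41.7 = 0.147 mA.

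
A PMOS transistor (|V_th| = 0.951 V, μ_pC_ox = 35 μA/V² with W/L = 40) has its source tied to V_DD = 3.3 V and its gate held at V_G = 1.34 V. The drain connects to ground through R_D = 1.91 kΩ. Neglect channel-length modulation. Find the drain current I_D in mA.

I_D = 0.713 mA

V_SG = V_DD − V_G = 3.3 − 1.34 = 1.96 V, so V_ov = 1.96 − 0.951 = 1.01 V.
k_p = μ_pC_ox · (W/L) = 1.4 mA/V².
Assume saturation: I_D = ½ k_p V_ov² = 0.5 × 1.4 × 1.01² = 0.713 mA, giving V_SD = V_DD − I_D R_D = 3.3 − 0.713 × 1.91 = 1.94 V.
V_SD = 1.94 V ≥ V_ov = 1.01 V, confirming saturation.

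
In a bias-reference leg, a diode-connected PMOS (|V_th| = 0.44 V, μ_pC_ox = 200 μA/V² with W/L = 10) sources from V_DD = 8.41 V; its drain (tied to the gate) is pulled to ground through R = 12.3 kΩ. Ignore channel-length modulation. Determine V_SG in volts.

With gate tied to drain, V_SG = V_SD ≥ V_SG − |V_th|, so the device is in saturation.
k_p = μ_pC_ox · (W/L) = 2 mA/V².
KCL at the drain: ½ k_p (V_SG − |V_th|)² = (V_DD − V_SG)/R.
Let x = V_SG − 0.44. Then 12.3 x² + x − 7.97 = 0, giving x = 0.765 V (positive root), so V_SG = 1.21 V.
I_D = (V_DD − V_SG)/R = (8.41 − 1.21) / 12.3 = 0.586 mA.

V_SG = 1.21 V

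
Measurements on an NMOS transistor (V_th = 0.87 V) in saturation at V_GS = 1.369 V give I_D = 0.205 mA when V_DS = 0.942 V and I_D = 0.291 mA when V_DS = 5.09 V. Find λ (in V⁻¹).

λ = 0.112 V⁻¹

With V_GS fixed, I_D ∝ (1 + λ V_DS) in saturation, so I_D2/I_D1 = (1 + λ V_DS2)/(1 + λ V_DS1).
0.291/0.205 = 1.42 = (1 + 5.09 λ)/(1 + 0.942 λ).
Solving: λ (I_D1 V_DS2 − I_D2 V_DS1) = I_D2 − I_D1, so λ = (0.291 − 0.205) / (0.205 × 5.09 − 0.291 × 0.942) = 0.086 / 0.769 = 0.112 V⁻¹.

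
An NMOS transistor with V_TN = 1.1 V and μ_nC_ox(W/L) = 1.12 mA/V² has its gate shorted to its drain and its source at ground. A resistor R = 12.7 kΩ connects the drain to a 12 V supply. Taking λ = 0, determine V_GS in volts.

With gate tied to drain, V_GS = V_DS ≥ V_GS − V_TN, so the device is in saturation.
KCL at the drain: ½ k_n (V_GS − V_TN)² = (V_DD − V_GS)/R.
Let x = V_GS − 1.1. Then 7.11 x² + x − 10.9 = 0, giving x = 1.17 V (positive root), so V_GS = 2.27 V.
I_D = (V_DD − V_GS)/R = (12 − 2.27) / 12.7 = 0.766 mA.

V_GS = 2.27 V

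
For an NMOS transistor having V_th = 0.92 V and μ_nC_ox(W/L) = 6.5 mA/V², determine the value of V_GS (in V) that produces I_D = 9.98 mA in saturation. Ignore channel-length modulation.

In saturation I_D = ½ k_n (V_GS − V_th)², so V_GS − V_th = √(2 I_D / k_n) = √(2 × 9.98 / 6.5) = 1.75 V.
V_GS = 0.92 + 1.75 = 2.67 V.

V_GS = 2.67 V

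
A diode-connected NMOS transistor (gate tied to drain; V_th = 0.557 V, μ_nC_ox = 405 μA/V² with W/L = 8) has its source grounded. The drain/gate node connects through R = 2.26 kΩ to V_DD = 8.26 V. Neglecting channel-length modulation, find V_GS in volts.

With gate tied to drain, V_GS = V_DS ≥ V_GS − V_th, so the device is in saturation.
k_n = μ_nC_ox · (W/L) = 3.24 mA/V².
KCL at the drain: ½ k_n (V_GS − V_th)² = (V_DD − V_GS)/R.
Let x = V_GS − 0.557. Then 3.66 x² + x − 7.703 = 0, giving x = 1.32 V (positive root), so V_GS = 1.88 V.
I_D = (V_DD − V_GS)/R = (8.26 − 1.88) / 2.26 = 2.82 mA.

V_GS = 1.88 V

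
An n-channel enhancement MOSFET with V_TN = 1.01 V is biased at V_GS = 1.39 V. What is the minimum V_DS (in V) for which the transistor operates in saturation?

V_DS,sat = 0.380 V

The boundary between triode and saturation is V_DS = V_GS − V_TN = V_ov.
V_ov = 1.39 − 1.01 = 0.38 V.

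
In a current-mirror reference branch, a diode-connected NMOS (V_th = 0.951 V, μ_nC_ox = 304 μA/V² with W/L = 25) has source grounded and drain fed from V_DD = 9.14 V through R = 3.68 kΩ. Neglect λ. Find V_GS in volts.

With gate tied to drain, V_GS = V_DS ≥ V_GS − V_th, so the device is in saturation.
k_n = μ_nC_ox · (W/L) = 7.6 mA/V².
KCL at the drain: ½ k_n (V_GS − V_th)² = (V_DD − V_GS)/R.
Let x = V_GS − 0.951. Then 14 x² + x − 8.189 = 0, giving x = 0.73 V (positive root), so V_GS = 1.68 V.
I_D = (V_DD − V_GS)/R = (9.14 − 1.68) / 3.68 = 2.03 mA.

V_GS = 1.68 V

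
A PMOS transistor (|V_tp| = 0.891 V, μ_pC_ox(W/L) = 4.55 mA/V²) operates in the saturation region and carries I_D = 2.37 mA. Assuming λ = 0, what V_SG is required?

In saturation I_D = ½ k_p (V_SG − |V_tp|)², so V_SG − |V_tp| = √(2 I_D / k_p) = √(2 × 2.37 / 4.55) = 1.02 V.
V_SG = 0.891 + 1.02 = 1.91 V.

V_SG = 1.91 V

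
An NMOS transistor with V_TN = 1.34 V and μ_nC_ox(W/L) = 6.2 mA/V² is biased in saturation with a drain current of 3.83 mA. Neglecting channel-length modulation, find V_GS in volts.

V_GS = 2.45 V

In saturation I_D = ½ k_n (V_GS − V_TN)², so V_GS − V_TN = √(2 I_D / k_n) = √(2 × 3.83 / 6.2) = 1.11 V.
V_GS = 1.34 + 1.11 = 2.45 V.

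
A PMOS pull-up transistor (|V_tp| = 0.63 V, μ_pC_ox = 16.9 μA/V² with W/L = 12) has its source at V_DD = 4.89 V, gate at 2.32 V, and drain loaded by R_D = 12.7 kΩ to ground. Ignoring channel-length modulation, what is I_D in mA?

V_SG = V_DD − V_G = 4.89 − 2.32 = 2.57 V, so V_ov = 2.57 − 0.63 = 1.94 V.
k_p = μ_pC_ox · (W/L) = 0.2028 mA/V².
Assume saturation: I_D = ½ k_p V_ov² = 0.5 × 0.2028 × 1.94² = 0.382 mA, giving V_SD = V_DD − I_D R_D = 4.89 − 0.382 × 12.7 = 0.0433 V.
But 0.0433 V < V_ov = 1.94 V, so the device is actually in triode.
In triode I_D = k_p[V_ov V_SD − ½ V_SD²] and I_D = (V_DD − V_SD)/R_D. Equating: 1.29 V_SD² − 5.997 V_SD + 4.89 = 0, giving V_SD = 1.05 V (the root below V_ov).
I_D = (4.89 − 1.05) / 12.7 = 0.302 mA.

I_D = 0.302 mA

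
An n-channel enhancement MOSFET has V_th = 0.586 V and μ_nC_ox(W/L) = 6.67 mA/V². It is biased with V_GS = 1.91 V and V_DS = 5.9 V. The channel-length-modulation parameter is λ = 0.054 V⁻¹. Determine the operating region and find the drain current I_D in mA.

Saturation; I_D = 7.71 mA

V_ov = V_GS − V_th = 1.91 − 0.586 = 1.32 V.
Since V_DS = 5.9 V ≥ V_ov = 1.32 V, the device is in saturation.
I_D = ½ k_n V_ov² (1 + λ V_DS) = 0.5 × 6.67 × 1.32² × (1 + 0.054 × 5.9) = 7.71 mA.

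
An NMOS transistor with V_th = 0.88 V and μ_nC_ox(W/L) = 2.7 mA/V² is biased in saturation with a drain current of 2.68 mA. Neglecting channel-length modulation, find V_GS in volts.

V_GS = 2.29 V

In saturation I_D = ½ k_n (V_GS − V_th)², so V_GS − V_th = √(2 I_D / k_n) = √(2 × 2.68 / 2.7) = 1.41 V.
V_GS = 0.88 + 1.41 = 2.29 V.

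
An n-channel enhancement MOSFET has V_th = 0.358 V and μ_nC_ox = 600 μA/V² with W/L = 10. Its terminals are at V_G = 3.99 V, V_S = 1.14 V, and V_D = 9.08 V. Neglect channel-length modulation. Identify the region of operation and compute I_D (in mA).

Saturation; I_D = 18.6 mA

V_GS = V_G − V_S = 3.99 − 1.14 = 2.85 V; V_DS = V_D − V_S = 9.08 − 1.14 = 7.94 V.
k_n = μ_nC_ox · (W/L) = 6 mA/V².
V_ov = V_GS − V_th = 2.85 − 0.358 = 2.49 V.
Since V_DS = 7.94 V ≥ V_ov = 2.49 V, the device is in saturation.
I_D = ½ k_n V_ov² = 0.5 × 6 × 2.49² = 18.6 mA.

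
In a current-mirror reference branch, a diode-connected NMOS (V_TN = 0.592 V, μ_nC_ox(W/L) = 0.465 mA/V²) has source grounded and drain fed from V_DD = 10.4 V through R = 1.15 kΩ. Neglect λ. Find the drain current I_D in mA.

I_D = 4.64 mA

With gate tied to drain, V_GS = V_DS ≥ V_GS − V_TN, so the device is in saturation.
KCL at the drain: ½ k_n (V_GS − V_TN)² = (V_DD − V_GS)/R.
Let x = V_GS − 0.592. Then 0.267 x² + x − 9.808 = 0, giving x = 4.47 V (positive root), so V_GS = 5.06 V.
I_D = (V_DD − V_GS)/R = (10.4 − 5.06) / 1.15 = 4.64 mA.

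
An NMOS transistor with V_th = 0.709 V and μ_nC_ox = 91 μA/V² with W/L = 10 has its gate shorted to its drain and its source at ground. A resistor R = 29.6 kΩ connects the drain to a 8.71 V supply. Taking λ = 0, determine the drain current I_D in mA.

I_D = 0.245 mA

With gate tied to drain, V_GS = V_DS ≥ V_GS − V_th, so the device is in saturation.
k_n = μ_nC_ox · (W/L) = 0.91 mA/V².
KCL at the drain: ½ k_n (V_GS − V_th)² = (V_DD − V_GS)/R.
Let x = V_GS − 0.709. Then 13.5 x² + x − 8.001 = 0, giving x = 0.735 V (positive root), so V_GS = 1.44 V.
I_D = (V_DD − V_GS)/R = (8.71 − 1.44) / 29.6 = 0.245 mA.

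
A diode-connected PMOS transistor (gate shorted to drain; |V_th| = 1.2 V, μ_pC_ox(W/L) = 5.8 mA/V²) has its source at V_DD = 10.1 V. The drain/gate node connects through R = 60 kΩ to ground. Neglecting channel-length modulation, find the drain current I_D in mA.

With gate tied to drain, V_SG = V_SD ≥ V_SG − |V_th|, so the device is in saturation.
KCL at the drain: ½ k_p (V_SG − |V_th|)² = (V_DD − V_SG)/R.
Let x = V_SG − 1.2. Then 174 x² + x − 8.9 = 0, giving x = 0.223 V (positive root), so V_SG = 1.42 V.
I_D = (V_DD − V_SG)/R = (10.1 − 1.42) / 60 = 0.145 mA.

I_D = 0.145 mA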